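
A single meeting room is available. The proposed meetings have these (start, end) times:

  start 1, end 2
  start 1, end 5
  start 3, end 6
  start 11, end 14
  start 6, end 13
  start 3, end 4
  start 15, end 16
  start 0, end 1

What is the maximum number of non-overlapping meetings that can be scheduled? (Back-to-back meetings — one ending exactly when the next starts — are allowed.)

5

Sorted by end: (0,1)  (1,2)  (3,4)  (1,5)  (3,6)  (6,13)  (11,14)  (15,16)
take (0,1); take (1,2); take (3,4); skip (3,6); take (6,13); skip (11,14); take (15,16).
Selected 5 meetings.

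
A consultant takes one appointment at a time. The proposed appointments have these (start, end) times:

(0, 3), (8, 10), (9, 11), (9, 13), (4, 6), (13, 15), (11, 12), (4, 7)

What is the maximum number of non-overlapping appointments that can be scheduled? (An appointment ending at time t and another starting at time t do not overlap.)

5

Sort by end time and greedily take each interval whose start is ≥ the last chosen end.
Sorted by end: (0,3)  (4,6)  (4,7)  (8,10)  (9,11)  (11,12)  (9,13)  (13,15)
take (0,3); take (4,6); take (8,10); skip (9,11); take (11,12); take (13,15).
Selected 5 appointments.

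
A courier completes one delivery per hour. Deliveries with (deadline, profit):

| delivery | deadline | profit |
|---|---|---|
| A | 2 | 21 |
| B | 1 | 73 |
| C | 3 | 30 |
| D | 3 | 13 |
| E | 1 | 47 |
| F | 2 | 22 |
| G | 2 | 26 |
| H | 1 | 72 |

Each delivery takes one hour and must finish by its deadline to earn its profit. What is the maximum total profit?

By profit: B(d1,73), H(d1,72), E(d1,47), C(d3,30), G(d2,26), F(d2,22), A(d2,21), D(d3,13)
B→slot 1; H skipped; E skipped; C→slot 3; G→slot 2; F skipped; A skipped; D skipped.
Profit = 73 + 26 + 30 = 129

129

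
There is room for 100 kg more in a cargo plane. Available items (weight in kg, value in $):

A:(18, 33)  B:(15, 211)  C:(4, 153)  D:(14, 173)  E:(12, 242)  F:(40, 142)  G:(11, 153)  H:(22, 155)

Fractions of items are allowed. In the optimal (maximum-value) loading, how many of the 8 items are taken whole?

Greedy by value/weight ratio, highest first.
Order: C (153/4=38.25) > E (242/12=20.17) > B (211/15=14.07) > G (153/11=13.91) > D (173/14=12.36) > H (155/22=7.05) > F (142/40=3.55) > A (33/18=1.83)
Fill: take C (4 @ 153) → take E (12 @ 242) → take B (15 @ 211) → take G (11 @ 153) → take D (14 @ 173) → take H (22 @ 155) → take 22/40 of F → 78.10; 100/100 used.
6 item(s) taken whole; one partial (take 22/40 of F).

6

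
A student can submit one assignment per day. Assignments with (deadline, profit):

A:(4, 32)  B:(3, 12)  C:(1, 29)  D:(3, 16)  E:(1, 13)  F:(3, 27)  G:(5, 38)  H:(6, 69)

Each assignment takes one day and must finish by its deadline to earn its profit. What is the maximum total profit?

211

Take jobs in profit order; each goes to the latest open slot no later than its deadline.
By profit: H(d6,69), G(d5,38), A(d4,32), C(d1,29), F(d3,27), D(d3,16), E(d1,13), B(d3,12)
H→slot 6; G→slot 5; A→slot 4; C→slot 1; F→slot 3; D→slot 2; E skipped; B skipped.
Profit = 29 + 16 + 27 + 32 + 38 + 69 = 211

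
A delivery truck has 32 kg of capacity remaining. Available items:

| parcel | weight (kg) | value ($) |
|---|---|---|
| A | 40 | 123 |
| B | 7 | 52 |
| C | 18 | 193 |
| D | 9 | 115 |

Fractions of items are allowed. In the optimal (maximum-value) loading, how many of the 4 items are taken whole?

Order: D (115/9=12.78) > C (193/18=10.72) > B (52/7=7.43) > A (123/40=3.08)
Fill: take D (9 @ 115) → take C (18 @ 193) → take 5/7 of B → 37.14; 32/32 used.
2 item(s) taken whole; one partial (take 5/7 of B).

2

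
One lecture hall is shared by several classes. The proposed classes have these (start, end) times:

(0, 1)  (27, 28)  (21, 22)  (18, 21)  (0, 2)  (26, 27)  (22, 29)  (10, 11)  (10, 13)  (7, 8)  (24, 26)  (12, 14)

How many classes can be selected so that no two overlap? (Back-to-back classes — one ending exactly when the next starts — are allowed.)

Greedy by earliest finish: after sorting by end time, pick each interval compatible with the last pick.
Sorted by end: (0,1)  (0,2)  (7,8)  (10,11)  (10,13)  (12,14)  (18,21)  (21,22)  (24,26)  (26,27)  (27,28)  (22,29)
take (0,1); take (7,8); take (10,11); skip (10,13); take (12,14); take (18,21); take (21,22); take (24,26); take (26,27); take (27,28).
Selected 9 classes.

9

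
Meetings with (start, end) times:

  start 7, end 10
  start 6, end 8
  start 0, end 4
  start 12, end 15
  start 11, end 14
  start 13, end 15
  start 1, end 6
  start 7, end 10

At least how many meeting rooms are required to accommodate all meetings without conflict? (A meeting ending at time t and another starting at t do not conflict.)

Events (time:±→running): 0:+→1 1:+→2 4:-→1 6:-→0 6:+→1 7:+→2 7:+→3 … peak 3.

3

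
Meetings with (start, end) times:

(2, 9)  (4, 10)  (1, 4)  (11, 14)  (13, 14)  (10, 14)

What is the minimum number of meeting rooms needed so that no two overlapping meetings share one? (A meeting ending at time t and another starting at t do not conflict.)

3

Count concurrent intervals with a sweep; the peak is the room count.
Events (time:±→running): 1:+→1 2:+→2 4:-→1 4:+→2 9:-→1 10:-→0 10:+→1 11:+→2 13:+→3 … peak 3.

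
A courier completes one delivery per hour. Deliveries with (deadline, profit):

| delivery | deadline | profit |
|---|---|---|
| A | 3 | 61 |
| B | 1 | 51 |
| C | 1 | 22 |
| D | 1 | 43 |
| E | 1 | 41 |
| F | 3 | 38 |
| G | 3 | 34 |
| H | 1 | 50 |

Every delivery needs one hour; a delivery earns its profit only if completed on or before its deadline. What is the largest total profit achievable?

Sort by profit descending; place each in the latest free slot ≤ its deadline.
Profit order: A=61 B=51 H=50 D=43 E=41 F=38 G=34 C=22
Assign: A→slot 3, B→slot 1, H skipped, D skipped, E skipped, F→slot 2, G skipped, C skipped.
Slots: [1:B] [2:F] [3:A]
Profit = 51 + 38 + 61 = 150

150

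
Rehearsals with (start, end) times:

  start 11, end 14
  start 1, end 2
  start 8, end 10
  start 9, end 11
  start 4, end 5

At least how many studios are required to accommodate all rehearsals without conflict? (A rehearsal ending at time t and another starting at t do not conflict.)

starts: [1, 4, 8, 9, 11]
ends:   [2, 5, 10, 11, 14]
s1→1 e2→0 s4→1 e5→0 s8→1 s9→2  — peak 2.

2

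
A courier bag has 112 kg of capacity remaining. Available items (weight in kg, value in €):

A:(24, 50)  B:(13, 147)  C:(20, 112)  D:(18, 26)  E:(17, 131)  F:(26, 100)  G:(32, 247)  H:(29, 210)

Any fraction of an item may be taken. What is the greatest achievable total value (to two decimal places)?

850.85

Sort by value per unit weight and fill in that order.
Order: B (147/13=11.31) > G (247/32=7.72) > E (131/17=7.71) > H (210/29=7.24) > C (112/20=5.60) > F (100/26=3.85) > A (50/24=2.08) > D (26/18=1.44)
Fill: take B (13 @ 147) → take G (32 @ 247) → take E (17 @ 131) → take H (29 @ 210) → take C (20 @ 112) → take 1/26 of F → 3.85; 112/112 used.
Total value = 850.85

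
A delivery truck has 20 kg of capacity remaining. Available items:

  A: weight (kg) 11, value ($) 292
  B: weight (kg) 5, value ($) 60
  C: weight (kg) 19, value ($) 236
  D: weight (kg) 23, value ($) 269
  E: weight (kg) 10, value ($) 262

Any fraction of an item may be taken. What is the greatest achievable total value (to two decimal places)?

Sort by value per unit weight and fill in that order.
Order: A (292/11=26.55) > E (262/10=26.20) > C (236/19=12.42) > B (60/5=12.00) > D (269/23=11.70)
Fill: take A (11 @ 292) → take 9/10 of E → 235.80; 20/20 used.
Total value = 527.80

527.80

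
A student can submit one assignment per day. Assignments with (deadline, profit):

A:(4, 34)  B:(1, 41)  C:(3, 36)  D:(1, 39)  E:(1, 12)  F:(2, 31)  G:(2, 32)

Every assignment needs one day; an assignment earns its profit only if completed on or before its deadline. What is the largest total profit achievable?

143

Sort by profit descending; place each in the latest free slot ≤ its deadline.
By profit: B(d1,41), D(d1,39), C(d3,36), A(d4,34), G(d2,32), F(d2,31), E(d1,12)
B→slot 1; D skipped; C→slot 3; A→slot 4; G→slot 2; F skipped; E skipped.
Profit = 41 + 32 + 36 + 34 = 143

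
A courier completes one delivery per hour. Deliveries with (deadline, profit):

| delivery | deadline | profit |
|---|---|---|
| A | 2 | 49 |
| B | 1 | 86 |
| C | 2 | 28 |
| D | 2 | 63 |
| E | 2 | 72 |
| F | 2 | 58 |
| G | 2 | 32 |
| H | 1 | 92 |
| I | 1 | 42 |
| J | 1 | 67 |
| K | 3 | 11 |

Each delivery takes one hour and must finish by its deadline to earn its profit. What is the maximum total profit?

175

By profit: H(d1,92), B(d1,86), E(d2,72), J(d1,67), D(d2,63), F(d2,58), A(d2,49), I(d1,42), G(d2,32), C(d2,28), K(d3,11)
H→slot 1; B skipped; E→slot 2; J skipped; D skipped; F skipped; A skipped; I skipped; G skipped; C skipped; K→slot 3.
Profit = 92 + 72 + 11 = 175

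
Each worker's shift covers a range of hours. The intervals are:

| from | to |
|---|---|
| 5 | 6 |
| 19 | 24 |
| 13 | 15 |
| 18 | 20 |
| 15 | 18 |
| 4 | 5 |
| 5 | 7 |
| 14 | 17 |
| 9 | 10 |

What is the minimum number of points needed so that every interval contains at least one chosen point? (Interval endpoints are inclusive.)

Process intervals by earliest right end; each time one isn't hit yet, stab at its right endpoint.
By right end: [4,5]  [5,6]  [5,7]  [9,10]  [13,15]  [14,17]  [15,18]  [18,20]  [19,24]
[4,5] uncovered → point at 5; [9,10] uncovered → point at 10; [13,15] uncovered → point at 15; [18,20] uncovered → point at 20.
Points: 5, 10, 15, 20 (4 total).

4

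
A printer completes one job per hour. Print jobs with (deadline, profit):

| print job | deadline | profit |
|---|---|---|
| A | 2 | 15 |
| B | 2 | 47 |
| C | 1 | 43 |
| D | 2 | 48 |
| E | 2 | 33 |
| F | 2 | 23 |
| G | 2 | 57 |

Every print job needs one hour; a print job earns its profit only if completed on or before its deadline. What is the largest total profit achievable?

Profit order: G=57 D=48 B=47 C=43 E=33 F=23 A=15
Assign: G→slot 2, D→slot 1, B skipped, C skipped, E skipped, F skipped, A skipped.
Slots: [1:D] [2:G]
Profit = 48 + 57 = 105

105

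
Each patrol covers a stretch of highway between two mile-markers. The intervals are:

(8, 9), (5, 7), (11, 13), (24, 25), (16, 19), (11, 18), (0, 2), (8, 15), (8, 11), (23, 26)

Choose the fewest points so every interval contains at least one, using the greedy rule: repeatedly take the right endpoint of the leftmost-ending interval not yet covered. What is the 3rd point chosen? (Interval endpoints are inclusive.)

By right end: [0,2]  [5,7]  [8,9]  [8,11]  [11,13]  [8,15]  [11,18]  [16,19]  [24,25]  [23,26]
[0,2] uncovered → point at 2; [5,7] uncovered → point at 7; [8,9] uncovered → point at 9; [11,13] uncovered → point at 13; [16,19] uncovered → point at 19; [24,25] uncovered → point at 25.
Points: 2, 7, 9, 13, 19, 25 (6 total).

9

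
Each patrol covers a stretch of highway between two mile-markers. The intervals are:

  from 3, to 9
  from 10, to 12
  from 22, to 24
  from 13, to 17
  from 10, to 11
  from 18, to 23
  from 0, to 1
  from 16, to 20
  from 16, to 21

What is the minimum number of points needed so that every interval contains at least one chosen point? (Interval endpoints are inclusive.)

5

Sort by right endpoint; whenever an interval is uncovered, place a point at its right end.
By right end: [0,1]  [3,9]  [10,11]  [10,12]  [13,17]  [16,20]  [16,21]  [18,23]  [22,24]
[0,1] uncovered → point at 1; [3,9] uncovered → point at 9; [10,11] uncovered → point at 11; [13,17] uncovered → point at 17; [18,23] uncovered → point at 23.
Points: 1, 9, 11, 17, 23 (5 total).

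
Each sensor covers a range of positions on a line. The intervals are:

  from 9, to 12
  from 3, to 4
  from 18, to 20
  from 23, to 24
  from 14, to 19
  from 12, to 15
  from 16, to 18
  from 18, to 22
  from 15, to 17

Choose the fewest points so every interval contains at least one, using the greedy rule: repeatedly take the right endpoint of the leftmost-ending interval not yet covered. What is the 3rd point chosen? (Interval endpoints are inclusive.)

By right end: [3,4]  [9,12]  [12,15]  [15,17]  [16,18]  [14,19]  [18,20]  [18,22]  [23,24]
[3,4] uncovered → point at 4; [9,12] uncovered → point at 12; [15,17] uncovered → point at 17; [18,20] uncovered → point at 20; [23,24] uncovered → point at 24.
Points: 4, 12, 17, 20, 24 (5 total).

17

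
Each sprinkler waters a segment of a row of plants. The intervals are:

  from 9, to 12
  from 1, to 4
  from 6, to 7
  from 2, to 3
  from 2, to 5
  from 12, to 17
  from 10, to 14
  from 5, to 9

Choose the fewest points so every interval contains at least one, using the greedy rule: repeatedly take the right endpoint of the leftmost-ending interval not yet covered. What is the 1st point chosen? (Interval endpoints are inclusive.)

Process intervals by earliest right end; each time one isn't hit yet, stab at its right endpoint.
Sorted: [2,3] [1,4] [2,5] [6,7] [5,9] [9,12] [10,14] [12,17]
{[2,3],[1,4],[2,5]} hit by 3; {[6,7],[5,9]} hit by 7; {[9,12],[10,14],[12,17]} hit by 12.
Points: 3, 7, 12 (3 total).

3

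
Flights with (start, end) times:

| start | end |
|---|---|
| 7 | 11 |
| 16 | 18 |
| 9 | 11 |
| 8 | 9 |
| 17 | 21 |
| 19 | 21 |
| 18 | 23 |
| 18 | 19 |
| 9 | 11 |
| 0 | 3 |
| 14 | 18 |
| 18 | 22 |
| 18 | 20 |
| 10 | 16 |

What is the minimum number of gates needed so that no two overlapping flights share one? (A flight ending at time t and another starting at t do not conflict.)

starts: [0, 7, 8, 9, 9, 10, 14, 16, 17, 18, 18, 18, 18, 19]
ends:   [3, 9, 11, 11, 11, 16, 18, 18, 19, 20, 21, 21, 22, 23]
s0→1 e3→0 s7→1 s8→2 e9→1 s9→2 s9→3 s10→4 e11→3 e11→2 e11→1 s14→2 e16→1 s16→2 s17→3 e18→2 e18→1 s18→2 s18→3 s18→4 s18→5  — peak 5.

5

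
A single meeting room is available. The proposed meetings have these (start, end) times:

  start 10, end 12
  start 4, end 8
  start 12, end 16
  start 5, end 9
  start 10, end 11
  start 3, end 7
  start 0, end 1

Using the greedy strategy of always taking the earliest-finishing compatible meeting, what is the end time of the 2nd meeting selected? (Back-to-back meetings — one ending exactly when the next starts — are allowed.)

7

Greedy by earliest finish: after sorting by end time, pick each interval compatible with the last pick.
By end time: (0,1), (3,7), (4,8), (5,9), (10,11), (10,12), (12,16).
Pick (0,1); next start ≥ 1 → (3,7); next start ≥ 7 → (10,11); next start ≥ 11 → (12,16).
Selected: (0,1) (3,7) (10,11) (12,16)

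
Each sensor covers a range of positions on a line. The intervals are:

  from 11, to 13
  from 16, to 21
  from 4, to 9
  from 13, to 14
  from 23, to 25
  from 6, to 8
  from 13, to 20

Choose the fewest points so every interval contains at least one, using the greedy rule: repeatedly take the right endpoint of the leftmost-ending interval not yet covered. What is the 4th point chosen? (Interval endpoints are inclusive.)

Sort by right endpoint; whenever an interval is uncovered, place a point at its right end.
Sorted: [6,8] [4,9] [11,13] [13,14] [13,20] [16,21] [23,25]
{[6,8],[4,9]} hit by 8; {[11,13],[13,14],[13,20]} hit by 13; {[16,21]} hit by 21; {[23,25]} hit by 25.
Points: 8, 13, 21, 25 (4 total).

25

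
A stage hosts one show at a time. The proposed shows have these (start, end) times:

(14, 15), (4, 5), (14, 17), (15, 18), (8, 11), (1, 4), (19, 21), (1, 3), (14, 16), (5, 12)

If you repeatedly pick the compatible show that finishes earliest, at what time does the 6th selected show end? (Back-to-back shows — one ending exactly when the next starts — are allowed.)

21

Order by finish time; keep every interval that doesn't clash with the previous kept one.
Sorted by end: (1,3)  (1,4)  (4,5)  (8,11)  (5,12)  (14,15)  (14,16)  (14,17)  (15,18)  (19,21)
take (1,3); take (4,5); take (8,11); skip (5,12); take (14,15); skip (14,17); take (15,18); take (19,21).
Selected: (1,3) (4,5) (8,11) (14,15) (15,18) (19,21)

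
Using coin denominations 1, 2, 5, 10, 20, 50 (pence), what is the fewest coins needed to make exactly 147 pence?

6

Use the largest denomination that fits, subtract, and repeat.
147 = 2×50 + 2×20 + 1×5 + 1×2
Total coins = 2 + 2 + 1 + 1 = 6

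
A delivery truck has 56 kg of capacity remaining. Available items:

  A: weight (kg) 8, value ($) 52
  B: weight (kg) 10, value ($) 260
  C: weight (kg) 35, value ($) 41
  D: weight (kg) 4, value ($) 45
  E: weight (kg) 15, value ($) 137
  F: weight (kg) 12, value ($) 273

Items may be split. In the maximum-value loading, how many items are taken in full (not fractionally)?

Ratios (sorted): B 26.00, F 22.75, D 11.25, E 9.13, A 6.50, C 1.17
take B (10 @ 260); take F (12 @ 273); take D (4 @ 45); take E (15 @ 137); take A (8 @ 52); take 7/35 of C → 8.20. Capacity used 56/56.
5 item(s) taken whole; one partial (take 7/35 of C).

5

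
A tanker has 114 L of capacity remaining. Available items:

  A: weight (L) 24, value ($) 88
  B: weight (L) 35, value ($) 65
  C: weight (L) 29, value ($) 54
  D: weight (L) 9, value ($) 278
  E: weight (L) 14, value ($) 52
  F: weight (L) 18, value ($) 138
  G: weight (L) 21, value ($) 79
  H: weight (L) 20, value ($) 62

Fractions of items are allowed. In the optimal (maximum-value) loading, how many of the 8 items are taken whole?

6

Sort by value per unit weight and fill in that order.
Ratios (sorted): D 30.89, F 7.67, G 3.76, E 3.71, A 3.67, H 3.10, C 1.86, B 1.86
take D (9 @ 278); take F (18 @ 138); take G (21 @ 79); take E (14 @ 52); take A (24 @ 88); take H (20 @ 62); take 8/29 of C → 14.90. Capacity used 114/114.
6 item(s) taken whole; one partial (take 8/29 of C).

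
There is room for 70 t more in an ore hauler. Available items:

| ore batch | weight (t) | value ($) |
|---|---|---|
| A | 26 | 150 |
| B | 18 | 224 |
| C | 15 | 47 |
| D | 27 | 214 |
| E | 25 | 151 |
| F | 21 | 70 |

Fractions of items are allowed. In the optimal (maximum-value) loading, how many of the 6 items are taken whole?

3

Sort by value per unit weight and fill in that order.
Order: B (224/18=12.44) > D (214/27=7.93) > E (151/25=6.04) > A (150/26=5.77) > F (70/21=3.33) > C (47/15=3.13)
Fill: take B (18 @ 224) → take D (27 @ 214) → take E (25 @ 151); 70/70 used.
3 item(s) taken whole.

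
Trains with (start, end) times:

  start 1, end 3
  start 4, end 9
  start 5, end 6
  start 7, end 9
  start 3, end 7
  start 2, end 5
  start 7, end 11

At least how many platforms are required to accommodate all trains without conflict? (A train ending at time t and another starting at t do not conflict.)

3

The answer is the maximum number of intervals overlapping at any instant.
starts: [1, 2, 3, 4, 5, 7, 7]
ends:   [3, 5, 6, 7, 9, 9, 11]
s1→1 s2→2 e3→1 s3→2 s4→3  — peak 3.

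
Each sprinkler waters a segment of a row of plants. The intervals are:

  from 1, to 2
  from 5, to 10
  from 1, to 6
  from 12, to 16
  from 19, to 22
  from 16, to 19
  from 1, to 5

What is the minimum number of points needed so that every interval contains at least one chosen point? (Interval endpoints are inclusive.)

4

Sorted: [1,2] [1,5] [1,6] [5,10] [12,16] [16,19] [19,22]
{[1,2],[1,5],[1,6]} hit by 2; {[5,10]} hit by 10; {[12,16],[16,19]} hit by 16; {[19,22]} hit by 22.
Points: 2, 10, 16, 22 (4 total).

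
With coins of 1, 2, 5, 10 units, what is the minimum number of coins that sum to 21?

Greedy: take as many of the largest coin as possible, then repeat with the remainder.
21 − 2×10→1 − 1×1→0
Total coins = 2 + 1 = 3

3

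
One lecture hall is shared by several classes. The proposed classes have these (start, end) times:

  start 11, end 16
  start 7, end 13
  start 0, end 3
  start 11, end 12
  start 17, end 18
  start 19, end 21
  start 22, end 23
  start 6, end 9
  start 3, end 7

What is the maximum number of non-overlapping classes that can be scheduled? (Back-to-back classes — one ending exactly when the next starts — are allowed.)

Sort by end time and greedily take each interval whose start is ≥ the last chosen end.
By end time: (0,3), (3,7), (6,9), (11,12), (7,13), (11,16), (17,18), (19,21), (22,23).
Pick (0,3); next start ≥ 3 → (3,7); next start ≥ 7 → (11,12); next start ≥ 12 → (17,18); next start ≥ 18 → (19,21); next start ≥ 21 → (22,23).
Selected 6 classes.

6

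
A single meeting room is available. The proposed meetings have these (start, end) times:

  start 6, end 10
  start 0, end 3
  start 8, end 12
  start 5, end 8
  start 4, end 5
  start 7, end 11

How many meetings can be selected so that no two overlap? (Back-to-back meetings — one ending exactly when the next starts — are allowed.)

Order by finish time; keep every interval that doesn't clash with the previous kept one.
By end time: (0,3), (4,5), (5,8), (6,10), (7,11), (8,12).
Pick (0,3); next start ≥ 3 → (4,5); next start ≥ 5 → (5,8); next start ≥ 8 → (8,12).
Selected 4 meetings.

4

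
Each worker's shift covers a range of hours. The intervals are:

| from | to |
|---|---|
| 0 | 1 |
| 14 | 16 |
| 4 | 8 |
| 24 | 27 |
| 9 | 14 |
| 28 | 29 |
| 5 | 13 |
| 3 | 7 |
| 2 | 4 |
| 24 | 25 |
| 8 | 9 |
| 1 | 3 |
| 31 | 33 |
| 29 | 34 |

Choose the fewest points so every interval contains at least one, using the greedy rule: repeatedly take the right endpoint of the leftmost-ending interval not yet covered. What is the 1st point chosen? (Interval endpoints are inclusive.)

Process intervals by earliest right end; each time one isn't hit yet, stab at its right endpoint.
Sorted: [0,1] [1,3] [2,4] [3,7] [4,8] [8,9] [5,13] [9,14] [14,16] [24,25] [24,27] [28,29] [31,33] [29,34]
{[0,1],[1,3]} hit by 1; {[2,4],[3,7],[4,8]} hit by 4; {[8,9],[5,13],[9,14]} hit by 9; {[14,16]} hit by 16; {[24,25],[24,27]} hit by 25; {[28,29]} hit by 29; {[31,33],[29,34]} hit by 33.
Points: 1, 4, 9, 16, 25, 29, 33 (7 total).

1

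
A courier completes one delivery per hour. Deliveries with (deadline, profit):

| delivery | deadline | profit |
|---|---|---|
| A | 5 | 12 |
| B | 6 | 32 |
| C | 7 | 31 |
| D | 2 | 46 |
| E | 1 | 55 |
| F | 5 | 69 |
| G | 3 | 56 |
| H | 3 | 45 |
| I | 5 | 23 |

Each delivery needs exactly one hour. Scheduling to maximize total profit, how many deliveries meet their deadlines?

Profit order: F=69 G=56 E=55 D=46 H=45 B=32 C=31 I=23 A=12
Assign: F→slot 5, G→slot 3, E→slot 1, D→slot 2, H skipped, B→slot 6, C→slot 7, I→slot 4, A skipped.
Slots: [1:E] [2:D] [3:G] [4:I] [5:F] [6:B] [7:C]
7 of 9 scheduled.

7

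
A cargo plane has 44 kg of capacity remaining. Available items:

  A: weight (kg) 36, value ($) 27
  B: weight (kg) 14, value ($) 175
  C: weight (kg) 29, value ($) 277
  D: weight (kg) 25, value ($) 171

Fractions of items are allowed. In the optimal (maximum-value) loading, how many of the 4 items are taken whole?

2

Sort by value per unit weight and fill in that order.
Ratios (sorted): B 12.50, C 9.55, D 6.84, A 0.75
take B (14 @ 175); take C (29 @ 277); take 1/25 of D → 6.84. Capacity used 44/44.
2 item(s) taken whole; one partial (take 1/25 of D).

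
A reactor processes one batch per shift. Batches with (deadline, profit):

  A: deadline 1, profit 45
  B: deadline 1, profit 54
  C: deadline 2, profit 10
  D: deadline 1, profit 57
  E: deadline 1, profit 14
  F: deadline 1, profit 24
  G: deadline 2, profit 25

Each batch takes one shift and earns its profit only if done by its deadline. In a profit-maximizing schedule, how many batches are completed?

Profit order: D=57 B=54 A=45 G=25 F=24 E=14 C=10
Assign: D→slot 1, B skipped, A skipped, G→slot 2, F skipped, E skipped, C skipped.
Slots: [1:D] [2:G]
2 of 7 scheduled.

2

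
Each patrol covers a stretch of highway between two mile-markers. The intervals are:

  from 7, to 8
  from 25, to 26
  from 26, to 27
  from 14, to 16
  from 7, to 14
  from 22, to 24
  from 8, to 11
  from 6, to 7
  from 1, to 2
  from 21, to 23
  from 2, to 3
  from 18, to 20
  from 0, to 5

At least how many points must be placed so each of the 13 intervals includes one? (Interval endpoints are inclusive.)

Process intervals by earliest right end; each time one isn't hit yet, stab at its right endpoint.
Sorted: [1,2] [2,3] [0,5] [6,7] [7,8] [8,11] [7,14] [14,16] [18,20] [21,23] [22,24] [25,26] [26,27]
{[1,2],[2,3],[0,5]} hit by 2; {[6,7],[7,8]} hit by 7; {[8,11],[7,14]} hit by 11; {[14,16]} hit by 16; {[18,20]} hit by 20; {[21,23],[22,24]} hit by 23; {[25,26],[26,27]} hit by 26.
Points: 2, 7, 11, 16, 20, 23, 26 (7 total).

7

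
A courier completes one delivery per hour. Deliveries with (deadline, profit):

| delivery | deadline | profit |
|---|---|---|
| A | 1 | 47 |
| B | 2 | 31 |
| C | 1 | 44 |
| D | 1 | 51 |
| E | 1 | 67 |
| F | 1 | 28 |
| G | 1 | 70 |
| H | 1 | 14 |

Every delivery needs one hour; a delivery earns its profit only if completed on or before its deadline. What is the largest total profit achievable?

101

Sort by profit descending; place each in the latest free slot ≤ its deadline.
Profit order: G=70 E=67 D=51 A=47 C=44 B=31 F=28 H=14
Assign: G→slot 1, E skipped, D skipped, A skipped, C skipped, B→slot 2, F skipped, H skipped.
Slots: [1:G] [2:B]
Profit = 70 + 31 = 101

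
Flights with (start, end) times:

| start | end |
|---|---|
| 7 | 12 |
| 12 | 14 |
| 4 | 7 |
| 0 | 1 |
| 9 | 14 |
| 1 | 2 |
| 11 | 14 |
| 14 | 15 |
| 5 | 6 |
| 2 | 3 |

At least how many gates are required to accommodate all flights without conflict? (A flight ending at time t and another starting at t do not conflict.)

3

The answer is the maximum number of intervals overlapping at any instant.
starts: [0, 1, 2, 4, 5, 7, 9, 11, 12, 14]
ends:   [1, 2, 3, 6, 7, 12, 14, 14, 14, 15]
s0→1 e1→0 s1→1 e2→0 s2→1 e3→0 s4→1 s5→2 e6→1 e7→0 s7→1 s9→2 s11→3  — peak 3.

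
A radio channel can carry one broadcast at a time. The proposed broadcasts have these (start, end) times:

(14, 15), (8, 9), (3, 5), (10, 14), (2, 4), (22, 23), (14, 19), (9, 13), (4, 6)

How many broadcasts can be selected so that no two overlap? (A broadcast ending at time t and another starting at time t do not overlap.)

Sorted by end: (2,4)  (3,5)  (4,6)  (8,9)  (9,13)  (10,14)  (14,15)  (14,19)  (22,23)
take (2,4); take (4,6); take (8,9); take (9,13); take (14,15); take (22,23).
Selected 6 broadcasts.

6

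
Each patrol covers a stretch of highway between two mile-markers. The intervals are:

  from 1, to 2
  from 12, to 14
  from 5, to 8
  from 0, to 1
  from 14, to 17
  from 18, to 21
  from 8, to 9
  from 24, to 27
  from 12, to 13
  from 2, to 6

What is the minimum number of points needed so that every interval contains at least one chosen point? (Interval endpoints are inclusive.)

Sorted: [0,1] [1,2] [2,6] [5,8] [8,9] [12,13] [12,14] [14,17] [18,21] [24,27]
{[0,1],[1,2]} hit by 1; {[2,6],[5,8]} hit by 6; {[8,9]} hit by 9; {[12,13],[12,14]} hit by 13; {[14,17]} hit by 17; {[18,21]} hit by 21; {[24,27]} hit by 27.
Points: 1, 6, 9, 13, 17, 21, 27 (7 total).

7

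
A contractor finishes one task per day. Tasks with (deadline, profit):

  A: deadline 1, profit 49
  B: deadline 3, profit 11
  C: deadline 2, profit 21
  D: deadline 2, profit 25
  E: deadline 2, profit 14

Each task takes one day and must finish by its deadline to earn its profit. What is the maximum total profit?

85

Take jobs in profit order; each goes to the latest open slot no later than its deadline.
Profit order: A=49 D=25 C=21 E=14 B=11
Assign: A→slot 1, D→slot 2, C skipped, E skipped, B→slot 3.
Slots: [1:A] [2:D] [3:B]
Profit = 49 + 25 + 11 = 85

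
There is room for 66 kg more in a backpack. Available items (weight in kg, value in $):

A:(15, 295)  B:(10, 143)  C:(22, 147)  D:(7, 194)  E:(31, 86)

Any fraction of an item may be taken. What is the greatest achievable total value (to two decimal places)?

812.29

Sort by value per unit weight and fill in that order.
Order: D (194/7=27.71) > A (295/15=19.67) > B (143/10=14.30) > C (147/22=6.68) > E (86/31=2.77)
Fill: take D (7 @ 194) → take A (15 @ 295) → take B (10 @ 143) → take C (22 @ 147) → take 12/31 of E → 33.29; 66/66 used.
Total value = 812.29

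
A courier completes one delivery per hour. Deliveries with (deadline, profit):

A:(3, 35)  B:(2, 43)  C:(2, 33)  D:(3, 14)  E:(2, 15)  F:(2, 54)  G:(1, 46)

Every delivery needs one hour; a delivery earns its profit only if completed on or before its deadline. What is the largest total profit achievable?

Sort by profit descending; place each in the latest free slot ≤ its deadline.
By profit: F(d2,54), G(d1,46), B(d2,43), A(d3,35), C(d2,33), E(d2,15), D(d3,14)
F→slot 2; G→slot 1; B skipped; A→slot 3; C skipped; E skipped; D skipped.
Profit = 46 + 54 + 35 = 135

135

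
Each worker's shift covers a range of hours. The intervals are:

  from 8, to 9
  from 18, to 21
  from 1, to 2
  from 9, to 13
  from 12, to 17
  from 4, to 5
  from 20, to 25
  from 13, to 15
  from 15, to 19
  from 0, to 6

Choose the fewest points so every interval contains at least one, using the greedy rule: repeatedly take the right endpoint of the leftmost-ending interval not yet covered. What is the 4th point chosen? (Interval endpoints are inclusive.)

15

Process intervals by earliest right end; each time one isn't hit yet, stab at its right endpoint.
By right end: [1,2]  [4,5]  [0,6]  [8,9]  [9,13]  [13,15]  [12,17]  [15,19]  [18,21]  [20,25]
[1,2] uncovered → point at 2; [4,5] uncovered → point at 5; [8,9] uncovered → point at 9; [13,15] uncovered → point at 15; [18,21] uncovered → point at 21.
Points: 2, 5, 9, 15, 21 (5 total).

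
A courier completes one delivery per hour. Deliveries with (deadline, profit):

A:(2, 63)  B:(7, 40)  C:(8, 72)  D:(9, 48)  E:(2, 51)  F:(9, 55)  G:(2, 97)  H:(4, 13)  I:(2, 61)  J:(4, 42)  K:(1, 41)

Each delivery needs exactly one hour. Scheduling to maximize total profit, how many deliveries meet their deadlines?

8

By profit: G(d2,97), C(d8,72), A(d2,63), I(d2,61), F(d9,55), E(d2,51), D(d9,48), J(d4,42), K(d1,41), B(d7,40), H(d4,13)
G→slot 2; C→slot 8; A→slot 1; I skipped; F→slot 9; E skipped; D→slot 7; J→slot 4; K skipped; B→slot 6; H→slot 3.
8 of 11 scheduled.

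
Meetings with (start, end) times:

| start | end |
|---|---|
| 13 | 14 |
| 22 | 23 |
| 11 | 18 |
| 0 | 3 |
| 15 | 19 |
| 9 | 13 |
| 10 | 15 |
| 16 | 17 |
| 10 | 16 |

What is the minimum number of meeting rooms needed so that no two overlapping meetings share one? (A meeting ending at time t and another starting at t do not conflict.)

4

starts: [0, 9, 10, 10, 11, 13, 15, 16, 22]
ends:   [3, 13, 14, 15, 16, 17, 18, 19, 23]
s0→1 e3→0 s9→1 s10→2 s10→3 s11→4  — peak 4.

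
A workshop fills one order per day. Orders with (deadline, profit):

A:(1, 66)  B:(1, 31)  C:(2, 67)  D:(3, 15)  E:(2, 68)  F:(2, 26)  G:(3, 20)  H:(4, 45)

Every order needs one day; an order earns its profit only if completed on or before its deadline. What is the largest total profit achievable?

Profit order: E=68 C=67 A=66 H=45 B=31 F=26 G=20 D=15
Assign: E→slot 2, C→slot 1, A skipped, H→slot 4, B skipped, F skipped, G→slot 3, D skipped.
Slots: [1:C] [2:E] [3:G] [4:H]
Profit = 67 + 68 + 20 + 45 = 200

200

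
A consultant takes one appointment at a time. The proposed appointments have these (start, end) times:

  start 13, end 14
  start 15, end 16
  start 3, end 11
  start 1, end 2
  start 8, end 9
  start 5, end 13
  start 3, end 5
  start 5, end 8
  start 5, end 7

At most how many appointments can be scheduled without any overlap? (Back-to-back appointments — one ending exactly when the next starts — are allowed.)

Sort by end time and greedily take each interval whose start is ≥ the last chosen end.
By end time: (1,2), (3,5), (5,7), (5,8), (8,9), (3,11), (5,13), (13,14), (15,16).
Pick (1,2); next start ≥ 2 → (3,5); next start ≥ 5 → (5,7); next start ≥ 7 → (8,9); next start ≥ 9 → (13,14); next start ≥ 14 → (15,16).
Selected 6 appointments.

6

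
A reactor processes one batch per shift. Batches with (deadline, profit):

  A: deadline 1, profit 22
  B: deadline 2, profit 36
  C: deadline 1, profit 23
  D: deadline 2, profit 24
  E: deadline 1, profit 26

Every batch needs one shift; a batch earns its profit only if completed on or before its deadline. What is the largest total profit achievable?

62

Sort by profit descending; place each in the latest free slot ≤ its deadline.
Profit order: B=36 E=26 D=24 C=23 A=22
Assign: B→slot 2, E→slot 1, D skipped, C skipped, A skipped.
Slots: [1:E] [2:B]
Profit = 26 + 36 = 62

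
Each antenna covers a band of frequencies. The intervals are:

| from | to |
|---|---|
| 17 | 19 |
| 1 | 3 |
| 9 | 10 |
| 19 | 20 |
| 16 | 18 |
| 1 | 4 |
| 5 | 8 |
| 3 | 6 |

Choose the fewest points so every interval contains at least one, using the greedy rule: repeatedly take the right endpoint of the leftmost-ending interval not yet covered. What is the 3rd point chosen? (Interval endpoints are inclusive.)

Process intervals by earliest right end; each time one isn't hit yet, stab at its right endpoint.
By right end: [1,3]  [1,4]  [3,6]  [5,8]  [9,10]  [16,18]  [17,19]  [19,20]
[1,3] uncovered → point at 3; [5,8] uncovered → point at 8; [9,10] uncovered → point at 10; [16,18] uncovered → point at 18; [19,20] uncovered → point at 20.
Points: 3, 8, 10, 18, 20 (5 total).

10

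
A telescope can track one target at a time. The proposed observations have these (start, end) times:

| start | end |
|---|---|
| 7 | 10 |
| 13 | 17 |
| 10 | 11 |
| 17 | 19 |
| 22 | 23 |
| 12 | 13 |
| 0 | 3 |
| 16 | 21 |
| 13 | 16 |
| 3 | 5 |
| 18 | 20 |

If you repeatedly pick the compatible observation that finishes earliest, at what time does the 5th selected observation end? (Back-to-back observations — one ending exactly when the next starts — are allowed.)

13

By end time: (0,3), (3,5), (7,10), (10,11), (12,13), (13,16), (13,17), (17,19), (18,20), (16,21), (22,23).
Pick (0,3); next start ≥ 3 → (3,5); next start ≥ 5 → (7,10); next start ≥ 10 → (10,11); next start ≥ 11 → (12,13); next start ≥ 13 → (13,16); next start ≥ 16 → (17,19); next start ≥ 19 → (22,23).
Selected: (0,3) (3,5) (7,10) (10,11) (12,13) (13,16) (17,19) (22,23)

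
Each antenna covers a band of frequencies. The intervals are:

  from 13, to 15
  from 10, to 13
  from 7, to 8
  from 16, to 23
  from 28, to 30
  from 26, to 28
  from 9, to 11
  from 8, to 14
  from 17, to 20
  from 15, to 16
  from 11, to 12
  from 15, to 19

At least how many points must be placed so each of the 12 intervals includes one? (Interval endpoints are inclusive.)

5

Process intervals by earliest right end; each time one isn't hit yet, stab at its right endpoint.
Sorted: [7,8] [9,11] [11,12] [10,13] [8,14] [13,15] [15,16] [15,19] [17,20] [16,23] [26,28] [28,30]
{[7,8]} hit by 8; {[9,11],[11,12],[10,13],[8,14]} hit by 11; {[13,15],[15,16],[15,19]} hit by 15; {[17,20],[16,23]} hit by 20; {[26,28],[28,30]} hit by 28.
Points: 8, 11, 15, 20, 28 (5 total).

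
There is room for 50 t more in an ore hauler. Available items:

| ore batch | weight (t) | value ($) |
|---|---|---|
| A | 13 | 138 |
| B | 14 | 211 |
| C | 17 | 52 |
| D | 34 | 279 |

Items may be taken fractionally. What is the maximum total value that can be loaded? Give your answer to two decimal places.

Order: B (211/14=15.07) > A (138/13=10.62) > D (279/34=8.21) > C (52/17=3.06)
Fill: take B (14 @ 211) → take A (13 @ 138) → take 23/34 of D → 188.74; 50/50 used.
Total value = 537.74

537.74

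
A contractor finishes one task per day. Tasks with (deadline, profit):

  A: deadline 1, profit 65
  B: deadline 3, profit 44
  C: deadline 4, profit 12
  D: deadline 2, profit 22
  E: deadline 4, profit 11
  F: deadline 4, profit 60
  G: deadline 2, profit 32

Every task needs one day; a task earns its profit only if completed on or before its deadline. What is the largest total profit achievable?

201

Sort by profit descending; place each in the latest free slot ≤ its deadline.
By profit: A(d1,65), F(d4,60), B(d3,44), G(d2,32), D(d2,22), C(d4,12), E(d4,11)
A→slot 1; F→slot 4; B→slot 3; G→slot 2; D skipped; C skipped; E skipped.
Profit = 65 + 32 + 44 + 60 = 201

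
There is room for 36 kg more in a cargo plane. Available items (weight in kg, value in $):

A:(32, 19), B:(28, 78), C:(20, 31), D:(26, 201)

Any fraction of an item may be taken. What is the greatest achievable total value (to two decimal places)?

228.86

Sort by value per unit weight and fill in that order.
Ratios (sorted): D 7.73, B 2.79, C 1.55, A 0.59
take D (26 @ 201); take 10/28 of B → 27.86. Capacity used 36/36.
Total value = 228.86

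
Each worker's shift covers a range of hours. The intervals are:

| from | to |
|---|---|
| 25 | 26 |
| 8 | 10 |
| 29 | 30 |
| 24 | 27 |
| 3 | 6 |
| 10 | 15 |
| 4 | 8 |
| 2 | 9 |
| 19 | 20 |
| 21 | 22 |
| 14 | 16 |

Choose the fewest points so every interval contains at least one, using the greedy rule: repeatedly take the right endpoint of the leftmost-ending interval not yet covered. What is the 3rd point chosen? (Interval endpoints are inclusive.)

Process intervals by earliest right end; each time one isn't hit yet, stab at its right endpoint.
By right end: [3,6]  [4,8]  [2,9]  [8,10]  [10,15]  [14,16]  [19,20]  [21,22]  [25,26]  [24,27]  [29,30]
[3,6] uncovered → point at 6; [8,10] uncovered → point at 10; [14,16] uncovered → point at 16; [19,20] uncovered → point at 20; [21,22] uncovered → point at 22; [25,26] uncovered → point at 26; [29,30] uncovered → point at 30.
Points: 6, 10, 16, 20, 22, 26, 30 (7 total).

16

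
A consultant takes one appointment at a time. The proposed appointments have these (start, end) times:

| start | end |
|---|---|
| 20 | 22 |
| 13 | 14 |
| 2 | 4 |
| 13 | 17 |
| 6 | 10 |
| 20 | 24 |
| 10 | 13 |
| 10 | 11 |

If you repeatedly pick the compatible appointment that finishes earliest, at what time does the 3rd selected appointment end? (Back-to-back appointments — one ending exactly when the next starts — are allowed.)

Order by finish time; keep every interval that doesn't clash with the previous kept one.
By end time: (2,4), (6,10), (10,11), (10,13), (13,14), (13,17), (20,22), (20,24).
Pick (2,4); next start ≥ 4 → (6,10); next start ≥ 10 → (10,11); next start ≥ 11 → (13,14); next start ≥ 14 → (20,22).
Selected: (2,4) (6,10) (10,11) (13,14) (20,22)

11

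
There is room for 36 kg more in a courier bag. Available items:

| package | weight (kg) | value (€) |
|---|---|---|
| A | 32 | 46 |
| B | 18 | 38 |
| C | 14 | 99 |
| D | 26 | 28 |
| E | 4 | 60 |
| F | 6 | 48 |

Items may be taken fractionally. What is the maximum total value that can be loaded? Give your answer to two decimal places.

Greedy by value/weight ratio, highest first.
Ratios (sorted): E 15.00, F 8.00, C 7.07, B 2.11, A 1.44, D 1.08
take E (4 @ 60); take F (6 @ 48); take C (14 @ 99); take 12/18 of B → 25.33. Capacity used 36/36.
Total value = 232.33

232.33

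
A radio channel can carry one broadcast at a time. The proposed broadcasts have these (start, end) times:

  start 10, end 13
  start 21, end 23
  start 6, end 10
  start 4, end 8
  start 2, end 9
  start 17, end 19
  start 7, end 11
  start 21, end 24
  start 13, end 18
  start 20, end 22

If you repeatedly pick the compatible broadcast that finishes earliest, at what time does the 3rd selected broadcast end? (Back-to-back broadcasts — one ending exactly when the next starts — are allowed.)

18

Sort by end time and greedily take each interval whose start is ≥ the last chosen end.
Sorted by end: (4,8)  (2,9)  (6,10)  (7,11)  (10,13)  (13,18)  (17,19)  (20,22)  (21,23)  (21,24)
take (4,8); skip (7,11); take (10,13); take (13,18); take (20,22).
Selected: (4,8) (10,13) (13,18) (20,22)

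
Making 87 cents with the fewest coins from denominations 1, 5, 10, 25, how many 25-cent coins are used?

3

87 − 3×25→12 − 1×10→2 − 2×1→0
Count of 25: 3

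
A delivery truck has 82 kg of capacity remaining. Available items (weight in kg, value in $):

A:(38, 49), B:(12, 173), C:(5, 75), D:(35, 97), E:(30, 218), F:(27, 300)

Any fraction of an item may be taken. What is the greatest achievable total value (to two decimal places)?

788.17

Ratios (sorted): C 15.00, B 14.42, F 11.11, E 7.27, D 2.77, A 1.29
take C (5 @ 75); take B (12 @ 173); take F (27 @ 300); take E (30 @ 218); take 8/35 of D → 22.17. Capacity used 82/82.
Total value = 788.17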